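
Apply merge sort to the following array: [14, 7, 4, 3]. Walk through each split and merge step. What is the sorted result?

Merge sort trace:

Split: [14, 7, 4, 3] -> [14, 7] and [4, 3]
  Split: [14, 7] -> [14] and [7]
  Merge: [14] + [7] -> [7, 14]
  Split: [4, 3] -> [4] and [3]
  Merge: [4] + [3] -> [3, 4]
Merge: [7, 14] + [3, 4] -> [3, 4, 7, 14]

Final sorted array: [3, 4, 7, 14]

The merge sort proceeds by recursively splitting the array and merging sorted halves.
After all merges, the sorted array is [3, 4, 7, 14].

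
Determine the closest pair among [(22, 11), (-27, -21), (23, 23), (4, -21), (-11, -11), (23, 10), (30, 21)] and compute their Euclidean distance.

Computing all pairwise distances among 7 points:

d((22, 11), (-27, -21)) = 58.5235
d((22, 11), (23, 23)) = 12.0416
d((22, 11), (4, -21)) = 36.7151
d((22, 11), (-11, -11)) = 39.6611
d((22, 11), (23, 10)) = 1.4142 <-- minimum
d((22, 11), (30, 21)) = 12.8062
d((-27, -21), (23, 23)) = 66.6033
d((-27, -21), (4, -21)) = 31.0
d((-27, -21), (-11, -11)) = 18.868
d((-27, -21), (23, 10)) = 58.8303
d((-27, -21), (30, 21)) = 70.8025
d((23, 23), (4, -21)) = 47.927
d((23, 23), (-11, -11)) = 48.0833
d((23, 23), (23, 10)) = 13.0
d((23, 23), (30, 21)) = 7.2801
d((4, -21), (-11, -11)) = 18.0278
d((4, -21), (23, 10)) = 36.3593
d((4, -21), (30, 21)) = 49.3964
d((-11, -11), (23, 10)) = 39.9625
d((-11, -11), (30, 21)) = 52.0096
d((23, 10), (30, 21)) = 13.0384

Closest pair: (22, 11) and (23, 10) with distance 1.4142

The closest pair is (22, 11) and (23, 10) with Euclidean distance 1.4142. For 7 points, brute-force pairwise comparison is shown above. For large n, the divide-and-conquer algorithm (sort by x, recurse on halves, check the dividing strip) achieves O(n log n).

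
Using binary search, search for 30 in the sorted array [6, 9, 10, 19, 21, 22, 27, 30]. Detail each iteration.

Binary search for 30 in [6, 9, 10, 19, 21, 22, 27, 30]:

lo=0, hi=7, mid=3, arr[mid]=19 -> 19 < 30, search right half
lo=4, hi=7, mid=5, arr[mid]=22 -> 22 < 30, search right half
lo=6, hi=7, mid=6, arr[mid]=27 -> 27 < 30, search right half
lo=7, hi=7, mid=7, arr[mid]=30 -> Found target at index 7!

Binary search finds 30 at index 7 after 4 comparisons. The search repeatedly halves the search space by comparing with the middle element.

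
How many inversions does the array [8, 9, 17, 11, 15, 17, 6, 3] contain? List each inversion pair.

Finding inversions in [8, 9, 17, 11, 15, 17, 6, 3]:

(0, 6): arr[0]=8 > arr[6]=6
(0, 7): arr[0]=8 > arr[7]=3
(1, 6): arr[1]=9 > arr[6]=6
(1, 7): arr[1]=9 > arr[7]=3
(2, 3): arr[2]=17 > arr[3]=11
(2, 4): arr[2]=17 > arr[4]=15
(2, 6): arr[2]=17 > arr[6]=6
(2, 7): arr[2]=17 > arr[7]=3
(3, 6): arr[3]=11 > arr[6]=6
(3, 7): arr[3]=11 > arr[7]=3
(4, 6): arr[4]=15 > arr[6]=6
(4, 7): arr[4]=15 > arr[7]=3
(5, 6): arr[5]=17 > arr[6]=6
(5, 7): arr[5]=17 > arr[7]=3
(6, 7): arr[6]=6 > arr[7]=3

Total inversions: 15

The array has 15 inversion(s): (0,6), (0,7), (1,6), (1,7), (2,3), (2,4), (2,6), (2,7), (3,6), (3,7), (4,6), (4,7), (5,6), (5,7), (6,7). Each pair (i,j) satisfies i < j and arr[i] > arr[j].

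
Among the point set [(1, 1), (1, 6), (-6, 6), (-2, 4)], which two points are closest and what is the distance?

Computing all pairwise distances among 4 points:

d((1, 1), (1, 6)) = 5.0
d((1, 1), (-6, 6)) = 8.6023
d((1, 1), (-2, 4)) = 4.2426
d((1, 6), (-6, 6)) = 7.0
d((1, 6), (-2, 4)) = 3.6056 <-- minimum
d((-6, 6), (-2, 4)) = 4.4721

Closest pair: (1, 6) and (-2, 4) with distance 3.6056

The closest pair is (1, 6) and (-2, 4) with Euclidean distance 3.6056. For 4 points, brute-force pairwise comparison is shown above. For large n, the divide-and-conquer algorithm (sort by x, recurse on halves, check the dividing strip) achieves O(n log n).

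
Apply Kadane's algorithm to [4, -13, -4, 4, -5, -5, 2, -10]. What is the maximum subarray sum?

Using Kadane's algorithm on [4, -13, -4, 4, -5, -5, 2, -10]:

Scanning through the array:
Position 1 (value -13): max_ending_here = -9, max_so_far = 4
Position 2 (value -4): max_ending_here = -4, max_so_far = 4
Position 3 (value 4): max_ending_here = 4, max_so_far = 4
Position 4 (value -5): max_ending_here = -1, max_so_far = 4
Position 5 (value -5): max_ending_here = -5, max_so_far = 4
Position 6 (value 2): max_ending_here = 2, max_so_far = 4
Position 7 (value -10): max_ending_here = -8, max_so_far = 4

Maximum subarray: [4]
Maximum sum: 4

The maximum subarray is [4] with sum 4. This subarray runs from index 0 to index 0.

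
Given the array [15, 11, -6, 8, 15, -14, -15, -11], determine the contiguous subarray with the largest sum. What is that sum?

Using Kadane's algorithm on [15, 11, -6, 8, 15, -14, -15, -11]:

Scanning through the array:
Position 1 (value 11): max_ending_here = 26, max_so_far = 26
Position 2 (value -6): max_ending_here = 20, max_so_far = 26
Position 3 (value 8): max_ending_here = 28, max_so_far = 28
Position 4 (value 15): max_ending_here = 43, max_so_far = 43
Position 5 (value -14): max_ending_here = 29, max_so_far = 43
Position 6 (value -15): max_ending_here = 14, max_so_far = 43
Position 7 (value -11): max_ending_here = 3, max_so_far = 43

Maximum subarray: [15, 11, -6, 8, 15]
Maximum sum: 43

The maximum subarray is [15, 11, -6, 8, 15] with sum 43. This subarray runs from index 0 to index 4.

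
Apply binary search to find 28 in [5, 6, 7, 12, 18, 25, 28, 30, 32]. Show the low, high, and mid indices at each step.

Binary search for 28 in [5, 6, 7, 12, 18, 25, 28, 30, 32]:

lo=0, hi=8, mid=4, arr[mid]=18 -> 18 < 28, search right half
lo=5, hi=8, mid=6, arr[mid]=28 -> Found target at index 6!

Binary search finds 28 at index 6 after 2 comparisons. The search repeatedly halves the search space by comparing with the middle element.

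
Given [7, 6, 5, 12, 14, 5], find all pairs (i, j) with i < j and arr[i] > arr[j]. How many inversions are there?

Finding inversions in [7, 6, 5, 12, 14, 5]:

(0, 1): arr[0]=7 > arr[1]=6
(0, 2): arr[0]=7 > arr[2]=5
(0, 5): arr[0]=7 > arr[5]=5
(1, 2): arr[1]=6 > arr[2]=5
(1, 5): arr[1]=6 > arr[5]=5
(3, 5): arr[3]=12 > arr[5]=5
(4, 5): arr[4]=14 > arr[5]=5

Total inversions: 7

The array has 7 inversion(s): (0,1), (0,2), (0,5), (1,2), (1,5), (3,5), (4,5). Each pair (i,j) satisfies i < j and arr[i] > arr[j].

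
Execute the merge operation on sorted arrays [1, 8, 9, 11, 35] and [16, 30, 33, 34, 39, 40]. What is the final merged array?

Merging process:

Compare 1 vs 16: take 1 from left. Merged: [1]
Compare 8 vs 16: take 8 from left. Merged: [1, 8]
Compare 9 vs 16: take 9 from left. Merged: [1, 8, 9]
Compare 11 vs 16: take 11 from left. Merged: [1, 8, 9, 11]
Compare 35 vs 16: take 16 from right. Merged: [1, 8, 9, 11, 16]
Compare 35 vs 30: take 30 from right. Merged: [1, 8, 9, 11, 16, 30]
Compare 35 vs 33: take 33 from right. Merged: [1, 8, 9, 11, 16, 30, 33]
Compare 35 vs 34: take 34 from right. Merged: [1, 8, 9, 11, 16, 30, 33, 34]
Compare 35 vs 39: take 35 from left. Merged: [1, 8, 9, 11, 16, 30, 33, 34, 35]
Append remaining from right: [39, 40]. Merged: [1, 8, 9, 11, 16, 30, 33, 34, 35, 39, 40]

Final merged array: [1, 8, 9, 11, 16, 30, 33, 34, 35, 39, 40]
Total comparisons: 9

The merged array is [1, 8, 9, 11, 16, 30, 33, 34, 35, 39, 40], requiring 9 comparisons. The merge step runs in O(n) time where n is the total number of elements.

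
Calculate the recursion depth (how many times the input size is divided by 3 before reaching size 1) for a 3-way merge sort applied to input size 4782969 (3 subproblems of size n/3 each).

For divide and conquer with division factor 3:

Problem sizes at each level:
Level 0: 4782969
Level 1: 1594323
Level 2: 531441
Level 3: 177147
Level 4: 59049
Level 5: 19683
Level 6: 6561
Level 7: 2187
Level 8: 729
Level 9: 243
Level 10: 81
Level 11: 27
Level 12: 9
Level 13: 3
Level 14: 1

The root is level 0 and the size-1 base case is level 14 (the tree spans levels 0 through 14, i.e. 15 levels counting the root), so the depth is the number of divisions: log_3(4782969) = 14

The recursion tree depth is log_3(4782969) = 14. At each level, the problem size is divided by 3, so it takes 14 divisions to reduce to a base case of size 1. The algorithm makes 3 recursive calls at each level.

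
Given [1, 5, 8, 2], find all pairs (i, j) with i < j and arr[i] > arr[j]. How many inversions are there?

Finding inversions in [1, 5, 8, 2]:

(1, 3): arr[1]=5 > arr[3]=2
(2, 3): arr[2]=8 > arr[3]=2

Total inversions: 2

The array has 2 inversion(s): (1,3), (2,3). Each pair (i,j) satisfies i < j and arr[i] > arr[j].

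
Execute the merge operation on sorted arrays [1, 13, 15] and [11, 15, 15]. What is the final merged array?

Merging process:

Compare 1 vs 11: take 1 from left. Merged: [1]
Compare 13 vs 11: take 11 from right. Merged: [1, 11]
Compare 13 vs 15: take 13 from left. Merged: [1, 11, 13]
Compare 15 vs 15: take 15 from left. Merged: [1, 11, 13, 15]
Append remaining from right: [15, 15]. Merged: [1, 11, 13, 15, 15, 15]

Final merged array: [1, 11, 13, 15, 15, 15]
Total comparisons: 4

The merged array is [1, 11, 13, 15, 15, 15], requiring 4 comparisons. The merge step runs in O(n) time where n is the total number of elements.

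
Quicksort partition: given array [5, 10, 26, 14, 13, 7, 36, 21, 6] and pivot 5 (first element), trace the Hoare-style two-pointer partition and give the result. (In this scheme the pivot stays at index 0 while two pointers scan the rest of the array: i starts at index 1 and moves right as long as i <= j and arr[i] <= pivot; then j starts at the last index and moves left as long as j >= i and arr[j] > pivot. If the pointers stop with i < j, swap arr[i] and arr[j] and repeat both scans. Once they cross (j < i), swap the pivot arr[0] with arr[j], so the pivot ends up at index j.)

Hoare-style two-pointer partition with pivot = 5:

Initial array: [5, 10, 26, 14, 13, 7, 36, 21, 6]

Pointers start at i = 1, j = 8.
i ends at 1, j ends at 0: the pointers have crossed (j < i), so scanning stops.

j = 0, so swapping arr[0] with arr[j] leaves the pivot at position 0: [5, 10, 26, 14, 13, 7, 36, 21, 6]
Pivot position: 0

After partitioning with pivot 5, the array becomes [5, 10, 26, 14, 13, 7, 36, 21, 6]. The pivot is placed at index 0. All elements to the left of the pivot are <= 5, and all elements to the right are > 5.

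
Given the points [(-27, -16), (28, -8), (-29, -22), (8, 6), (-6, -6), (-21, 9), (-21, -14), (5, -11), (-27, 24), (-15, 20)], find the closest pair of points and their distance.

Computing all pairwise distances among 10 points:

d((-27, -16), (28, -8)) = 55.5788
d((-27, -16), (-29, -22)) = 6.3246 <-- minimum
d((-27, -16), (8, 6)) = 41.3401
d((-27, -16), (-6, -6)) = 23.2594
d((-27, -16), (-21, 9)) = 25.7099
d((-27, -16), (-21, -14)) = 6.3246 <-- minimum
d((-27, -16), (5, -11)) = 32.3883
d((-27, -16), (-27, 24)) = 40.0
d((-27, -16), (-15, 20)) = 37.9473
d((28, -8), (-29, -22)) = 58.6941
d((28, -8), (8, 6)) = 24.4131
d((28, -8), (-6, -6)) = 34.0588
d((28, -8), (-21, 9)) = 51.8652
d((28, -8), (-21, -14)) = 49.366
d((28, -8), (5, -11)) = 23.1948
d((28, -8), (-27, 24)) = 63.6318
d((28, -8), (-15, 20)) = 51.3128
d((-29, -22), (8, 6)) = 46.4004
d((-29, -22), (-6, -6)) = 28.0179
d((-29, -22), (-21, 9)) = 32.0156
d((-29, -22), (-21, -14)) = 11.3137
d((-29, -22), (5, -11)) = 35.7351
d((-29, -22), (-27, 24)) = 46.0435
d((-29, -22), (-15, 20)) = 44.2719
d((8, 6), (-6, -6)) = 18.4391
d((8, 6), (-21, 9)) = 29.1548
d((8, 6), (-21, -14)) = 35.2278
d((8, 6), (5, -11)) = 17.2627
d((8, 6), (-27, 24)) = 39.3573
d((8, 6), (-15, 20)) = 26.9258
d((-6, -6), (-21, 9)) = 21.2132
d((-6, -6), (-21, -14)) = 17.0
d((-6, -6), (5, -11)) = 12.083
d((-6, -6), (-27, 24)) = 36.6197
d((-6, -6), (-15, 20)) = 27.5136
d((-21, 9), (-21, -14)) = 23.0
d((-21, 9), (5, -11)) = 32.8024
d((-21, 9), (-27, 24)) = 16.1555
d((-21, 9), (-15, 20)) = 12.53
d((-21, -14), (5, -11)) = 26.1725
d((-21, -14), (-27, 24)) = 38.4708
d((-21, -14), (-15, 20)) = 34.5254
d((5, -11), (-27, 24)) = 47.4236
d((5, -11), (-15, 20)) = 36.8917
d((-27, 24), (-15, 20)) = 12.6491

Minimum distance: 6.3246 (tie among 2 pairs: (-27, -16) and (-29, -22); (-27, -16) and (-21, -14))

The minimum Euclidean distance is 6.3246. There is a tie: 2 pairs achieve this minimum — (-27, -16) and (-29, -22); (-27, -16) and (-21, -14). Any of these is a valid closest pair. For 10 points, brute-force pairwise comparison is shown above. For large n, the divide-and-conquer algorithm (sort by x, recurse on halves, check the dividing strip) achieves O(n log n).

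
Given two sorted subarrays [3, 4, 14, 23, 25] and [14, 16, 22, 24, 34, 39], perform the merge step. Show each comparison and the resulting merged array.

Merging process:

Compare 3 vs 14: take 3 from left. Merged: [3]
Compare 4 vs 14: take 4 from left. Merged: [3, 4]
Compare 14 vs 14: take 14 from left. Merged: [3, 4, 14]
Compare 23 vs 14: take 14 from right. Merged: [3, 4, 14, 14]
Compare 23 vs 16: take 16 from right. Merged: [3, 4, 14, 14, 16]
Compare 23 vs 22: take 22 from right. Merged: [3, 4, 14, 14, 16, 22]
Compare 23 vs 24: take 23 from left. Merged: [3, 4, 14, 14, 16, 22, 23]
Compare 25 vs 24: take 24 from right. Merged: [3, 4, 14, 14, 16, 22, 23, 24]
Compare 25 vs 34: take 25 from left. Merged: [3, 4, 14, 14, 16, 22, 23, 24, 25]
Append remaining from right: [34, 39]. Merged: [3, 4, 14, 14, 16, 22, 23, 24, 25, 34, 39]

Final merged array: [3, 4, 14, 14, 16, 22, 23, 24, 25, 34, 39]
Total comparisons: 9

The merged array is [3, 4, 14, 14, 16, 22, 23, 24, 25, 34, 39], requiring 9 comparisons. The merge step runs in O(n) time where n is the total number of elements.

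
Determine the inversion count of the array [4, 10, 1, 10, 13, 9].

Finding inversions in [4, 10, 1, 10, 13, 9]:

(0, 2): arr[0]=4 > arr[2]=1
(1, 2): arr[1]=10 > arr[2]=1
(1, 5): arr[1]=10 > arr[5]=9
(3, 5): arr[3]=10 > arr[5]=9
(4, 5): arr[4]=13 > arr[5]=9

Total inversions: 5

The array has 5 inversion(s): (0,2), (1,2), (1,5), (3,5), (4,5). Each pair (i,j) satisfies i < j and arr[i] > arr[j].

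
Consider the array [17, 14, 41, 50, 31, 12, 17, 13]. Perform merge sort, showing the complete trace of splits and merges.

Merge sort trace:

Split: [17, 14, 41, 50, 31, 12, 17, 13] -> [17, 14, 41, 50] and [31, 12, 17, 13]
  Split: [17, 14, 41, 50] -> [17, 14] and [41, 50]
    Split: [17, 14] -> [17] and [14]
    Merge: [17] + [14] -> [14, 17]
    Split: [41, 50] -> [41] and [50]
    Merge: [41] + [50] -> [41, 50]
  Merge: [14, 17] + [41, 50] -> [14, 17, 41, 50]
  Split: [31, 12, 17, 13] -> [31, 12] and [17, 13]
    Split: [31, 12] -> [31] and [12]
    Merge: [31] + [12] -> [12, 31]
    Split: [17, 13] -> [17] and [13]
    Merge: [17] + [13] -> [13, 17]
  Merge: [12, 31] + [13, 17] -> [12, 13, 17, 31]
Merge: [14, 17, 41, 50] + [12, 13, 17, 31] -> [12, 13, 14, 17, 17, 31, 41, 50]

Final sorted array: [12, 13, 14, 17, 17, 31, 41, 50]

The merge sort proceeds by recursively splitting the array and merging sorted halves.
After all merges, the sorted array is [12, 13, 14, 17, 17, 31, 41, 50].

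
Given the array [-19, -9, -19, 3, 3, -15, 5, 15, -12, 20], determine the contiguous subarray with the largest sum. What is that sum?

Using Kadane's algorithm on [-19, -9, -19, 3, 3, -15, 5, 15, -12, 20]:

Scanning through the array:
Position 1 (value -9): max_ending_here = -9, max_so_far = -9
Position 2 (value -19): max_ending_here = -19, max_so_far = -9
Position 3 (value 3): max_ending_here = 3, max_so_far = 3
Position 4 (value 3): max_ending_here = 6, max_so_far = 6
Position 5 (value -15): max_ending_here = -9, max_so_far = 6
Position 6 (value 5): max_ending_here = 5, max_so_far = 6
Position 7 (value 15): max_ending_here = 20, max_so_far = 20
Position 8 (value -12): max_ending_here = 8, max_so_far = 20
Position 9 (value 20): max_ending_here = 28, max_so_far = 28

Maximum subarray: [5, 15, -12, 20]
Maximum sum: 28

The maximum subarray is [5, 15, -12, 20] with sum 28. This subarray runs from index 6 to index 9.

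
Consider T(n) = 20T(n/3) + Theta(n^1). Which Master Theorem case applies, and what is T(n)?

Master Theorem for T(n) = 20T(n/3) + O(n^1):

a = 20, b = 3, c = 1
log_b(a) = log_3(20) = 2.7268

Case 1: c = 1 < log_3(20) = 2.7268
T(n) = O(n^(log_3 20))

For T(n) = 20T(n/3) + O(n^1): log_3(20) = 2.7268. This is Case 1 of the Master Theorem (c < log_b(a), work dominated by leaves), giving O(n^(log_3 20)).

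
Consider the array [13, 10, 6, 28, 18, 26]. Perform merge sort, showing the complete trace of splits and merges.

Merge sort trace:

Split: [13, 10, 6, 28, 18, 26] -> [13, 10, 6] and [28, 18, 26]
  Split: [13, 10, 6] -> [13] and [10, 6]
    Split: [10, 6] -> [10] and [6]
    Merge: [10] + [6] -> [6, 10]
  Merge: [13] + [6, 10] -> [6, 10, 13]
  Split: [28, 18, 26] -> [28] and [18, 26]
    Split: [18, 26] -> [18] and [26]
    Merge: [18] + [26] -> [18, 26]
  Merge: [28] + [18, 26] -> [18, 26, 28]
Merge: [6, 10, 13] + [18, 26, 28] -> [6, 10, 13, 18, 26, 28]

Final sorted array: [6, 10, 13, 18, 26, 28]

The merge sort proceeds by recursively splitting the array and merging sorted halves.
After all merges, the sorted array is [6, 10, 13, 18, 26, 28].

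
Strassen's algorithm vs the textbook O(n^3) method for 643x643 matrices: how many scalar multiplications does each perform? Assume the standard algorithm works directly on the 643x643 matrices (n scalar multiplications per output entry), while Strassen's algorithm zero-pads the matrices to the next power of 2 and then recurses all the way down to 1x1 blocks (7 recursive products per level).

Matrix multiplication for 643x643 matrices:

Strassen's algorithm requires power-of-2 dimensions. Pad 643x643 to 1024x1024 (next power of 2).

Standard algorithm: 643^3 = 265847707 multiplications
Strassen's algorithm: 7^(log2(1024)) = 7^10 = 282475249 multiplications
Difference: 265847707 - 282475249 = -16627542 (Strassen uses MORE here due to padding overhead — for small or just-over-power-of-2 n, padding can outweigh the per-level savings)

Standard: 265847707 multiplications (643^3). Strassen: 282475249 multiplications (7^10, after padding to 1024x1024). Strassen reduces 8 recursive multiplications to 7 at each level.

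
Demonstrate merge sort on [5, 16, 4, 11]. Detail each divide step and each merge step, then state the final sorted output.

Merge sort trace:

Split: [5, 16, 4, 11] -> [5, 16] and [4, 11]
  Split: [5, 16] -> [5] and [16]
  Merge: [5] + [16] -> [5, 16]
  Split: [4, 11] -> [4] and [11]
  Merge: [4] + [11] -> [4, 11]
Merge: [5, 16] + [4, 11] -> [4, 5, 11, 16]

Final sorted array: [4, 5, 11, 16]

The merge sort proceeds by recursively splitting the array and merging sorted halves.
After all merges, the sorted array is [4, 5, 11, 16].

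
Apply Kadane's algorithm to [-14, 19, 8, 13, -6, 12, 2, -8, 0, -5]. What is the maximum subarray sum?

Using Kadane's algorithm on [-14, 19, 8, 13, -6, 12, 2, -8, 0, -5]:

Scanning through the array:
Position 1 (value 19): max_ending_here = 19, max_so_far = 19
Position 2 (value 8): max_ending_here = 27, max_so_far = 27
Position 3 (value 13): max_ending_here = 40, max_so_far = 40
Position 4 (value -6): max_ending_here = 34, max_so_far = 40
Position 5 (value 12): max_ending_here = 46, max_so_far = 46
Position 6 (value 2): max_ending_here = 48, max_so_far = 48
Position 7 (value -8): max_ending_here = 40, max_so_far = 48
Position 8 (value 0): max_ending_here = 40, max_so_far = 48
Position 9 (value -5): max_ending_here = 35, max_so_far = 48

Maximum subarray: [19, 8, 13, -6, 12, 2]
Maximum sum: 48

The maximum subarray is [19, 8, 13, -6, 12, 2] with sum 48. This subarray runs from index 1 to index 6.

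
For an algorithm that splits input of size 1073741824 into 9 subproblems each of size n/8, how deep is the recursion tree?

For divide and conquer with division factor 8:

Problem sizes at each level:
Level 0: 1073741824
Level 1: 134217728
Level 2: 16777216
Level 3: 2097152
Level 4: 262144
Level 5: 32768
Level 6: 4096
Level 7: 512
Level 8: 64
Level 9: 8
Level 10: 1

The root is level 0 and the size-1 base case is level 10 (the tree spans levels 0 through 10, i.e. 11 levels counting the root), so the depth is the number of divisions: log_8(1073741824) = 10

The recursion tree depth is log_8(1073741824) = 10. At each level, the problem size is divided by 8, so it takes 10 divisions to reduce to a base case of size 1. The algorithm makes 9 recursive calls at each level.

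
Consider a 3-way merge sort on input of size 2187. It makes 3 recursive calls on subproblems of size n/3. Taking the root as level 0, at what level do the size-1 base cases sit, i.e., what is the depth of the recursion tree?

For divide and conquer with division factor 3:

Problem sizes at each level:
Level 0: 2187
Level 1: 729
Level 2: 243
Level 3: 81
Level 4: 27
Level 5: 9
Level 6: 3
Level 7: 1

The root is level 0 and the size-1 base case is level 7 (the tree spans levels 0 through 7, i.e. 8 levels counting the root), so the depth is the number of divisions: log_3(2187) = 7

The recursion tree depth is log_3(2187) = 7. At each level, the problem size is divided by 3, so it takes 7 divisions to reduce to a base case of size 1. The algorithm makes 3 recursive calls at each level.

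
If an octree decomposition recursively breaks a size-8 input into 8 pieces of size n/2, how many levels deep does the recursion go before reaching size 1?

For divide and conquer with division factor 2:

Problem sizes at each level:
Level 0: 8
Level 1: 4
Level 2: 2
Level 3: 1

The root is level 0 and the size-1 base case is level 3 (the tree spans levels 0 through 3, i.e. 4 levels counting the root), so the depth is the number of divisions: log_2(8) = 3

The recursion tree depth is log_2(8) = 3. At each level, the problem size is divided by 2, so it takes 3 divisions to reduce to a base case of size 1. The algorithm makes 8 recursive calls at each level.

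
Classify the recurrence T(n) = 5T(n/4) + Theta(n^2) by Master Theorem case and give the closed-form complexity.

Master Theorem for T(n) = 5T(n/4) + O(n^2):

a = 5, b = 4, c = 2
log_b(a) = log_4(5) = 1.1610

Case 3: c = 2 > log_4(5) = 1.1610
T(n) = O(n^2) = O(n^2)

For T(n) = 5T(n/4) + O(n^2): log_4(5) = 1.1610. This is Case 3 of the Master Theorem (c > log_b(a), work dominated by root), giving O(n^2).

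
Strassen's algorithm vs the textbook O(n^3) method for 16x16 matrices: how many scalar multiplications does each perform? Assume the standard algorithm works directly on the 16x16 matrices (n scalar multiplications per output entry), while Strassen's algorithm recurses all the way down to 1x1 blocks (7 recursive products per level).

Matrix multiplication for 16x16 matrices:

Standard algorithm: 16^3 = 4096 multiplications
Strassen's algorithm: 7^(log2(16)) = 7^4 = 2401 multiplications
Savings: 4096 - 2401 = 1695 multiplications

Standard: 4096 multiplications (16^3). Strassen: 2401 multiplications (7^4). Strassen reduces 8 recursive multiplications to 7 at each level.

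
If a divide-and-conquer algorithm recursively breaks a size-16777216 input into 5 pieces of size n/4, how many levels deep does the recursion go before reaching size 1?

For divide and conquer with division factor 4:

Problem sizes at each level:
Level 0: 16777216
Level 1: 4194304
Level 2: 1048576
Level 3: 262144
Level 4: 65536
Level 5: 16384
Level 6: 4096
Level 7: 1024
Level 8: 256
Level 9: 64
Level 10: 16
Level 11: 4
Level 12: 1

The root is level 0 and the size-1 base case is level 12 (the tree spans levels 0 through 12, i.e. 13 levels counting the root), so the depth is the number of divisions: log_4(16777216) = 12

The recursion tree depth is log_4(16777216) = 12. At each level, the problem size is divided by 4, so it takes 12 divisions to reduce to a base case of size 1. The algorithm makes 5 recursive calls at each level.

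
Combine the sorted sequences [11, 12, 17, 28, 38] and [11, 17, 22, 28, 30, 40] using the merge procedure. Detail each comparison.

Merging process:

Compare 11 vs 11: take 11 from left. Merged: [11]
Compare 12 vs 11: take 11 from right. Merged: [11, 11]
Compare 12 vs 17: take 12 from left. Merged: [11, 11, 12]
Compare 17 vs 17: take 17 from left. Merged: [11, 11, 12, 17]
Compare 28 vs 17: take 17 from right. Merged: [11, 11, 12, 17, 17]
Compare 28 vs 22: take 22 from right. Merged: [11, 11, 12, 17, 17, 22]
Compare 28 vs 28: take 28 from left. Merged: [11, 11, 12, 17, 17, 22, 28]
Compare 38 vs 28: take 28 from right. Merged: [11, 11, 12, 17, 17, 22, 28, 28]
Compare 38 vs 30: take 30 from right. Merged: [11, 11, 12, 17, 17, 22, 28, 28, 30]
Compare 38 vs 40: take 38 from left. Merged: [11, 11, 12, 17, 17, 22, 28, 28, 30, 38]
Append remaining from right: [40]. Merged: [11, 11, 12, 17, 17, 22, 28, 28, 30, 38, 40]

Final merged array: [11, 11, 12, 17, 17, 22, 28, 28, 30, 38, 40]
Total comparisons: 10

The merged array is [11, 11, 12, 17, 17, 22, 28, 28, 30, 38, 40], requiring 10 comparisons. The merge step runs in O(n) time where n is the total number of elements.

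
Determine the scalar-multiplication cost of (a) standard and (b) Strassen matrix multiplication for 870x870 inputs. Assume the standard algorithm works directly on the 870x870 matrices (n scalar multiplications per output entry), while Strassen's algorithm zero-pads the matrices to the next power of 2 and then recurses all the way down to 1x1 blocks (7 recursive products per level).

Matrix multiplication for 870x870 matrices:

Strassen's algorithm requires power-of-2 dimensions. Pad 870x870 to 1024x1024 (next power of 2).

Standard algorithm: 870^3 = 658503000 multiplications
Strassen's algorithm: 7^(log2(1024)) = 7^10 = 282475249 multiplications
Savings: 658503000 - 282475249 = 376027751 multiplications

Standard: 658503000 multiplications (870^3). Strassen: 282475249 multiplications (7^10, after padding to 1024x1024). Strassen reduces 8 recursive multiplications to 7 at each level.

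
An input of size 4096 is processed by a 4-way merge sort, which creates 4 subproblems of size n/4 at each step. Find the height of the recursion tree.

For divide and conquer with division factor 4:

Problem sizes at each level:
Level 0: 4096
Level 1: 1024
Level 2: 256
Level 3: 64
Level 4: 16
Level 5: 4
Level 6: 1

The root is level 0 and the size-1 base case is level 6 (the tree spans levels 0 through 6, i.e. 7 levels counting the root), so the depth is the number of divisions: log_4(4096) = 6

The recursion tree depth is log_4(4096) = 6. At each level, the problem size is divided by 4, so it takes 6 divisions to reduce to a base case of size 1. The algorithm makes 4 recursive calls at each level.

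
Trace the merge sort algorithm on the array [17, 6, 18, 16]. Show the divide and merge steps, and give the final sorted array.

Merge sort trace:

Split: [17, 6, 18, 16] -> [17, 6] and [18, 16]
  Split: [17, 6] -> [17] and [6]
  Merge: [17] + [6] -> [6, 17]
  Split: [18, 16] -> [18] and [16]
  Merge: [18] + [16] -> [16, 18]
Merge: [6, 17] + [16, 18] -> [6, 16, 17, 18]

Final sorted array: [6, 16, 17, 18]

The merge sort proceeds by recursively splitting the array and merging sorted halves.
After all merges, the sorted array is [6, 16, 17, 18].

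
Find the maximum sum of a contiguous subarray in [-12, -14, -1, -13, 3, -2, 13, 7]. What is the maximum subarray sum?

Using Kadane's algorithm on [-12, -14, -1, -13, 3, -2, 13, 7]:

Scanning through the array:
Position 1 (value -14): max_ending_here = -14, max_so_far = -12
Position 2 (value -1): max_ending_here = -1, max_so_far = -1
Position 3 (value -13): max_ending_here = -13, max_so_far = -1
Position 4 (value 3): max_ending_here = 3, max_so_far = 3
Position 5 (value -2): max_ending_here = 1, max_so_far = 3
Position 6 (value 13): max_ending_here = 14, max_so_far = 14
Position 7 (value 7): max_ending_here = 21, max_so_far = 21

Maximum subarray: [3, -2, 13, 7]
Maximum sum: 21

The maximum subarray is [3, -2, 13, 7] with sum 21. This subarray runs from index 4 to index 7.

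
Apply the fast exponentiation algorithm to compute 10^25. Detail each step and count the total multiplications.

Computing 10^25 by squaring (build up from 10^1; each line after the first costs one multiplication):

10^1 = 10
10^2 = (10^1)^2 = 10^2 = 100
10^3 = 10 * 10^2 = 10 * 100 = 1000
10^6 = (10^3)^2 = 1000^2 = 1000000
10^12 = (10^6)^2 = 1000000^2 = 1000000000000
10^24 = (10^12)^2 = 1000000000000^2 = 1000000000000000000000000
10^25 = 10 * 10^24 = 10 * 1000000000000000000000000 = 10000000000000000000000000

Result: 10000000000000000000000000
Multiplications needed: 6 (6 lines after 10^1)

10^25 = 10000000000000000000000000. Using exponentiation by squaring, this requires 6 multiplications. The key idea: if the exponent is even, square the half-power; if odd, multiply by the base once.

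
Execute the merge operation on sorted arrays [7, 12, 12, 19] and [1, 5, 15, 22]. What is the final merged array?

Merging process:

Compare 7 vs 1: take 1 from right. Merged: [1]
Compare 7 vs 5: take 5 from right. Merged: [1, 5]
Compare 7 vs 15: take 7 from left. Merged: [1, 5, 7]
Compare 12 vs 15: take 12 from left. Merged: [1, 5, 7, 12]
Compare 12 vs 15: take 12 from left. Merged: [1, 5, 7, 12, 12]
Compare 19 vs 15: take 15 from right. Merged: [1, 5, 7, 12, 12, 15]
Compare 19 vs 22: take 19 from left. Merged: [1, 5, 7, 12, 12, 15, 19]
Append remaining from right: [22]. Merged: [1, 5, 7, 12, 12, 15, 19, 22]

Final merged array: [1, 5, 7, 12, 12, 15, 19, 22]
Total comparisons: 7

The merged array is [1, 5, 7, 12, 12, 15, 19, 22], requiring 7 comparisons. The merge step runs in O(n) time where n is the total number of elements.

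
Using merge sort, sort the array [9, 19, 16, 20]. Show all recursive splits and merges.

Merge sort trace:

Split: [9, 19, 16, 20] -> [9, 19] and [16, 20]
  Split: [9, 19] -> [9] and [19]
  Merge: [9] + [19] -> [9, 19]
  Split: [16, 20] -> [16] and [20]
  Merge: [16] + [20] -> [16, 20]
Merge: [9, 19] + [16, 20] -> [9, 16, 19, 20]

Final sorted array: [9, 16, 19, 20]

The merge sort proceeds by recursively splitting the array and merging sorted halves.
After all merges, the sorted array is [9, 16, 19, 20].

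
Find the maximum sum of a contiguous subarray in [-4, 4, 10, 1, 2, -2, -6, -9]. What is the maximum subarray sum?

Using Kadane's algorithm on [-4, 4, 10, 1, 2, -2, -6, -9]:

Scanning through the array:
Position 1 (value 4): max_ending_here = 4, max_so_far = 4
Position 2 (value 10): max_ending_here = 14, max_so_far = 14
Position 3 (value 1): max_ending_here = 15, max_so_far = 15
Position 4 (value 2): max_ending_here = 17, max_so_far = 17
Position 5 (value -2): max_ending_here = 15, max_so_far = 17
Position 6 (value -6): max_ending_here = 9, max_so_far = 17
Position 7 (value -9): max_ending_here = 0, max_so_far = 17

Maximum subarray: [4, 10, 1, 2]
Maximum sum: 17

The maximum subarray is [4, 10, 1, 2] with sum 17. This subarray runs from index 1 to index 4.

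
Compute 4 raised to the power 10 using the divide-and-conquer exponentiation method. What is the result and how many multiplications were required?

Computing 4^10 by squaring (build up from 4^1; each line after the first costs one multiplication):

4^1 = 4
4^2 = (4^1)^2 = 4^2 = 16
4^4 = (4^2)^2 = 16^2 = 256
4^5 = 4 * 4^4 = 4 * 256 = 1024
4^10 = (4^5)^2 = 1024^2 = 1048576

Result: 1048576
Multiplications needed: 4 (4 lines after 4^1)

4^10 = 1048576. Using exponentiation by squaring, this requires 4 multiplications. The key idea: if the exponent is even, square the half-power; if odd, multiply by the base once.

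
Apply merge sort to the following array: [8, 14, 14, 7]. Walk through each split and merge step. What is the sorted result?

Merge sort trace:

Split: [8, 14, 14, 7] -> [8, 14] and [14, 7]
  Split: [8, 14] -> [8] and [14]
  Merge: [8] + [14] -> [8, 14]
  Split: [14, 7] -> [14] and [7]
  Merge: [14] + [7] -> [7, 14]
Merge: [8, 14] + [7, 14] -> [7, 8, 14, 14]

Final sorted array: [7, 8, 14, 14]

The merge sort proceeds by recursively splitting the array and merging sorted halves.
After all merges, the sorted array is [7, 8, 14, 14].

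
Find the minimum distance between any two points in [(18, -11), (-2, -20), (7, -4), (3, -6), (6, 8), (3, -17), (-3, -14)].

Computing all pairwise distances among 7 points:

d((18, -11), (-2, -20)) = 21.9317
d((18, -11), (7, -4)) = 13.0384
d((18, -11), (3, -6)) = 15.8114
d((18, -11), (6, 8)) = 22.4722
d((18, -11), (3, -17)) = 16.1555
d((18, -11), (-3, -14)) = 21.2132
d((-2, -20), (7, -4)) = 18.3576
d((-2, -20), (3, -6)) = 14.8661
d((-2, -20), (6, 8)) = 29.1204
d((-2, -20), (3, -17)) = 5.831
d((-2, -20), (-3, -14)) = 6.0828
d((7, -4), (3, -6)) = 4.4721 <-- minimum
d((7, -4), (6, 8)) = 12.0416
d((7, -4), (3, -17)) = 13.6015
d((7, -4), (-3, -14)) = 14.1421
d((3, -6), (6, 8)) = 14.3178
d((3, -6), (3, -17)) = 11.0
d((3, -6), (-3, -14)) = 10.0
d((6, 8), (3, -17)) = 25.1794
d((6, 8), (-3, -14)) = 23.7697
d((3, -17), (-3, -14)) = 6.7082

Closest pair: (7, -4) and (3, -6) with distance 4.4721

The closest pair is (7, -4) and (3, -6) with Euclidean distance 4.4721. For 7 points, brute-force pairwise comparison is shown above. For large n, the divide-and-conquer algorithm (sort by x, recurse on halves, check the dividing strip) achieves O(n log n).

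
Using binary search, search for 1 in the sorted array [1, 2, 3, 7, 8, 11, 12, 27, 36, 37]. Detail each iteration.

Binary search for 1 in [1, 2, 3, 7, 8, 11, 12, 27, 36, 37]:

lo=0, hi=9, mid=4, arr[mid]=8 -> 8 > 1, search left half
lo=0, hi=3, mid=1, arr[mid]=2 -> 2 > 1, search left half
lo=0, hi=0, mid=0, arr[mid]=1 -> Found target at index 0!

Binary search finds 1 at index 0 after 3 comparisons. The search repeatedly halves the search space by comparing with the middle element.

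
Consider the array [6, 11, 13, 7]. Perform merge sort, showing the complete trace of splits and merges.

Merge sort trace:

Split: [6, 11, 13, 7] -> [6, 11] and [13, 7]
  Split: [6, 11] -> [6] and [11]
  Merge: [6] + [11] -> [6, 11]
  Split: [13, 7] -> [13] and [7]
  Merge: [13] + [7] -> [7, 13]
Merge: [6, 11] + [7, 13] -> [6, 7, 11, 13]

Final sorted array: [6, 7, 11, 13]

The merge sort proceeds by recursively splitting the array and merging sorted halves.
After all merges, the sorted array is [6, 7, 11, 13].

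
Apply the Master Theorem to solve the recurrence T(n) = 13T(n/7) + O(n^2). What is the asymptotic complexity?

Master Theorem for T(n) = 13T(n/7) + O(n^2):

a = 13, b = 7, c = 2
log_b(a) = log_7(13) = 1.3181

Case 3: c = 2 > log_7(13) = 1.3181
T(n) = O(n^2) = O(n^2)

For T(n) = 13T(n/7) + O(n^2): log_7(13) = 1.3181. This is Case 3 of the Master Theorem (c > log_b(a), work dominated by root), giving O(n^2).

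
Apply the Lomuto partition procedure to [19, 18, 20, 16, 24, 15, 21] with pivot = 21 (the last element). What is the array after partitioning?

Lomuto partition with pivot = 21:

Initial array: [19, 18, 20, 16, 24, 15, 21]

arr[0]=19 <= 21: swap with position 0, array becomes [19, 18, 20, 16, 24, 15, 21]
arr[1]=18 <= 21: swap with position 1, array becomes [19, 18, 20, 16, 24, 15, 21]
arr[2]=20 <= 21: swap with position 2, array becomes [19, 18, 20, 16, 24, 15, 21]
arr[3]=16 <= 21: swap with position 3, array becomes [19, 18, 20, 16, 24, 15, 21]
arr[4]=24 > 21: no swap
arr[5]=15 <= 21: swap with position 4, array becomes [19, 18, 20, 16, 15, 24, 21]

Place pivot at position 5: [19, 18, 20, 16, 15, 21, 24]
Pivot position: 5

After partitioning with pivot 21, the array becomes [19, 18, 20, 16, 15, 21, 24]. The pivot is placed at index 5. All elements to the left of the pivot are <= 21, and all elements to the right are > 21.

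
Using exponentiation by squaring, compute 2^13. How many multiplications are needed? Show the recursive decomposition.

Computing 2^13 by squaring (build up from 2^1; each line after the first costs one multiplication):

2^1 = 2
2^2 = (2^1)^2 = 2^2 = 4
2^3 = 2 * 2^2 = 2 * 4 = 8
2^6 = (2^3)^2 = 8^2 = 64
2^12 = (2^6)^2 = 64^2 = 4096
2^13 = 2 * 2^12 = 2 * 4096 = 8192

Result: 8192
Multiplications needed: 5 (5 lines after 2^1)

2^13 = 8192. Using exponentiation by squaring, this requires 5 multiplications. The key idea: if the exponent is even, square the half-power; if odd, multiply by the base once.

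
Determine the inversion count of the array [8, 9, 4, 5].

Finding inversions in [8, 9, 4, 5]:

(0, 2): arr[0]=8 > arr[2]=4
(0, 3): arr[0]=8 > arr[3]=5
(1, 2): arr[1]=9 > arr[2]=4
(1, 3): arr[1]=9 > arr[3]=5

Total inversions: 4

The array has 4 inversion(s): (0,2), (0,3), (1,2), (1,3). Each pair (i,j) satisfies i < j and arr[i] > arr[j].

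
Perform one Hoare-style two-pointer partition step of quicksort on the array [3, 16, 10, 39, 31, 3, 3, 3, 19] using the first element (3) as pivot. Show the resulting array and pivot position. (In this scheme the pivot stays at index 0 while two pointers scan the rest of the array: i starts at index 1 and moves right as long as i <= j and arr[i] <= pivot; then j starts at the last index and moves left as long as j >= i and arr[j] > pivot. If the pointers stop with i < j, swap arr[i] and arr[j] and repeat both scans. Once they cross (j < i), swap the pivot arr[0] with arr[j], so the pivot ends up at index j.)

Hoare-style two-pointer partition with pivot = 3:

Initial array: [3, 16, 10, 39, 31, 3, 3, 3, 19]

Pointers start at i = 1, j = 8.
i stops at index 1 (arr[1]=16 > 3), j stops at index 7 (arr[7]=3 <= 3): swap arr[1] and arr[7], array becomes [3, 3, 10, 39, 31, 3, 3, 16, 19]
i stops at index 2 (arr[2]=10 > 3), j stops at index 6 (arr[6]=3 <= 3): swap arr[2] and arr[6], array becomes [3, 3, 3, 39, 31, 3, 10, 16, 19]
i stops at index 3 (arr[3]=39 > 3), j stops at index 5 (arr[5]=3 <= 3): swap arr[3] and arr[5], array becomes [3, 3, 3, 3, 31, 39, 10, 16, 19]
i ends at 4, j ends at 3: the pointers have crossed (j < i), so scanning stops.

Swap pivot arr[0] with arr[3] to place pivot at position 3: [3, 3, 3, 3, 31, 39, 10, 16, 19]
Pivot position: 3

After partitioning with pivot 3, the array becomes [3, 3, 3, 3, 31, 39, 10, 16, 19]. The pivot is placed at index 3. All elements to the left of the pivot are <= 3, and all elements to the right are > 3.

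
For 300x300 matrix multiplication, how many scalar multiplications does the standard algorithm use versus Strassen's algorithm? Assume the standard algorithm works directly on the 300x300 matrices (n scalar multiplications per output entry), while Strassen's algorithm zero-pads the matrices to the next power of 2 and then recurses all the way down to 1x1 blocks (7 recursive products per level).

Matrix multiplication for 300x300 matrices:

Strassen's algorithm requires power-of-2 dimensions. Pad 300x300 to 512x512 (next power of 2).

Standard algorithm: 300^3 = 27000000 multiplications
Strassen's algorithm: 7^(log2(512)) = 7^9 = 40353607 multiplications
Difference: 27000000 - 40353607 = -13353607 (Strassen uses MORE here due to padding overhead — for small or just-over-power-of-2 n, padding can outweigh the per-level savings)

Standard: 27000000 multiplications (300^3). Strassen: 40353607 multiplications (7^9, after padding to 512x512). Strassen reduces 8 recursive multiplications to 7 at each level.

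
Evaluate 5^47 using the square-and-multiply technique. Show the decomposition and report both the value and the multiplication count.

Computing 5^47 by squaring (build up from 5^1; each line after the first costs one multiplication):

5^1 = 5
5^2 = (5^1)^2 = 5^2 = 25
5^4 = (5^2)^2 = 25^2 = 625
5^5 = 5 * 5^4 = 5 * 625 = 3125
5^10 = (5^5)^2 = 3125^2 = 9765625
5^11 = 5 * 5^10 = 5 * 9765625 = 48828125
5^22 = (5^11)^2 = 48828125^2 = 2384185791015625
5^23 = 5 * 5^22 = 5 * 2384185791015625 = 11920928955078125
5^46 = (5^23)^2 = 11920928955078125^2 = 142108547152020037174224853515625
5^47 = 5 * 5^46 = 5 * 142108547152020037174224853515625 = 710542735760100185871124267578125

Result: 710542735760100185871124267578125
Multiplications needed: 9 (9 lines after 5^1)

5^47 = 710542735760100185871124267578125. Using exponentiation by squaring, this requires 9 multiplications. The key idea: if the exponent is even, square the half-power; if odd, multiply by the base once.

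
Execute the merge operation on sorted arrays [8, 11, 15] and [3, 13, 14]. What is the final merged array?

Merging process:

Compare 8 vs 3: take 3 from right. Merged: [3]
Compare 8 vs 13: take 8 from left. Merged: [3, 8]
Compare 11 vs 13: take 11 from left. Merged: [3, 8, 11]
Compare 15 vs 13: take 13 from right. Merged: [3, 8, 11, 13]
Compare 15 vs 14: take 14 from right. Merged: [3, 8, 11, 13, 14]
Append remaining from left: [15]. Merged: [3, 8, 11, 13, 14, 15]

Final merged array: [3, 8, 11, 13, 14, 15]
Total comparisons: 5

The merged array is [3, 8, 11, 13, 14, 15], requiring 5 comparisons. The merge step runs in O(n) time where n is the total number of elements.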